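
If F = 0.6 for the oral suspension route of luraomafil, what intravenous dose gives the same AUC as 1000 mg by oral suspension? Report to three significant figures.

D_iv = 600 mg

Systemic exposure from an extravascular dose = F × D_ev, so the equivalent IV dose is F × D_ev.
D_iv = F × D_ev = 0.6 × 1000 = 600 mg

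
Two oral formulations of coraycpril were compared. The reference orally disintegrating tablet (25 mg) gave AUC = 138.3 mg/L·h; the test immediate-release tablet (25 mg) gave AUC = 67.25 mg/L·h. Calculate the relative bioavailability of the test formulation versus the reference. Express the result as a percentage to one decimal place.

F_rel = (AUC_test/D_test) / (AUC_ref/D_ref)
      = (67.25/25) / (138.3/25)
      = 2.69 / 5.532 = 0.4863 = 48.63%

F_rel = 48.6%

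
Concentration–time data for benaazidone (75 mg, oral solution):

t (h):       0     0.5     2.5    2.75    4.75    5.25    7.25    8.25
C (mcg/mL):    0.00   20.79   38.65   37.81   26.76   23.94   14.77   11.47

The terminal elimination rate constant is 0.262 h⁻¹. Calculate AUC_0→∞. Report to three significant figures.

Trapezoidal AUC_0→8.25:
  [0→0.5]: (0.00+20.79)/2 × 0.5 = 5.1975
  [0.5→2.5]: (20.79+38.65)/2 × 2 = 59.44
  [2.5→2.75]: (38.65+37.81)/2 × 0.25 = 9.5575
  [2.75→4.75]: (37.81+26.76)/2 × 2 = 64.57
  [4.75→5.25]: (26.76+23.94)/2 × 0.5 = 12.675
  [5.25→7.25]: (23.94+14.77)/2 × 2 = 38.71
  [7.25→8.25]: (14.77+11.47)/2 × 1 = 13.12
  Sum = 203.27 mcg/mL·h
Extrapolated tail: C_last / k_e = 11.47 / 0.262 = 43.779
AUC_0→∞ = 203.27 + 43.779 = 247.049 mcg/mL·h

AUC = 247 mcg/mL·h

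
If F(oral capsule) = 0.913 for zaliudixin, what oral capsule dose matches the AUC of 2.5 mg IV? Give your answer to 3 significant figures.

D_oral = 2.74 mg

For equal systemic exposure: F × D_ev = D_iv
D_ev = D_iv / F = 2.5 / 0.913 = 2.73823 mg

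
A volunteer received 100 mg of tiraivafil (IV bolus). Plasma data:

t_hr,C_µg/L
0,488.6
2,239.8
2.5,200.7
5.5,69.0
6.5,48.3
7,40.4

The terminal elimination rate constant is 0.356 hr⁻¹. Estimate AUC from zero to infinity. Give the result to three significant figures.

AUC = 1440 µg/L·hr

Trapezoidal AUC_0→7:
  [0→2]: (488.6+239.8)/2 × 2 = 728.4
  [2→2.5]: (239.8+200.7)/2 × 0.5 = 110.125
  [2.5→5.5]: (200.7+69.0)/2 × 3 = 404.55
  [5.5→6.5]: (69.0+48.3)/2 × 1 = 58.65
  [6.5→7]: (48.3+40.4)/2 × 0.5 = 22.175
  Sum = 1323.9 µg/L·hr
Extrapolated tail: C_last / k_e = 40.4 / 0.356 = 113.483
AUC_0→∞ = 1323.9 + 113.483 = 1437.383 µg/L·hr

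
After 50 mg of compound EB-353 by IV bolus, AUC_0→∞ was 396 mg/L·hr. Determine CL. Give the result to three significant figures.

CL = Dose_iv / AUC_0→∞
   = 50 / 396 = 0.126263 L/hr

CL = 0.126 L/hr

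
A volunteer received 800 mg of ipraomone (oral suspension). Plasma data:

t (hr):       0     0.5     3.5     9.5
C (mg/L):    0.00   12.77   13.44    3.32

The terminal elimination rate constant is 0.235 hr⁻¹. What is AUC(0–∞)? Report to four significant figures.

AUC = 106.9 mg/L·hr

Trapezoidal AUC_0→9.5:
  [0→0.5]: (0.00+12.77)/2 × 0.5 = 3.1925
  [0.5→3.5]: (12.77+13.44)/2 × 3 = 39.315
  [3.5→9.5]: (13.44+3.32)/2 × 6 = 50.28
  Sum = 92.7875 mg/L·hr
Extrapolated tail: C_last / k_e = 3.32 / 0.235 = 14.128
AUC_0→∞ = 92.7875 + 14.128 = 106.9155 mg/L·hr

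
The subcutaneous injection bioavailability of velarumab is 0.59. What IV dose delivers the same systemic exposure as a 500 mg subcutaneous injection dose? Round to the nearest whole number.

D_iv = 295 mg

Systemic exposure from an extravascular dose = F × D_ev, so the equivalent IV dose is F × D_ev.
D_iv = F × D_ev = 0.59 × 500 = 295 mg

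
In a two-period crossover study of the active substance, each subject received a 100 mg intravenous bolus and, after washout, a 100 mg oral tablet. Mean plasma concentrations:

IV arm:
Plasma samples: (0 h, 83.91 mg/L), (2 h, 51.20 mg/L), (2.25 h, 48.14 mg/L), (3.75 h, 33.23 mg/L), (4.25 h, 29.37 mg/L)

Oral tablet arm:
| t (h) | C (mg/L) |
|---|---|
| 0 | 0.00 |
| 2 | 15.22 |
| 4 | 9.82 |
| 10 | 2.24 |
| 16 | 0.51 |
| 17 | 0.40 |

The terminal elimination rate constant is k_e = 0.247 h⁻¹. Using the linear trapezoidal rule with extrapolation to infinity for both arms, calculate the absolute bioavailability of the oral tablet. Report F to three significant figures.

Trapezoidal AUC_0→4.25 (IV):
  [0→2]: (83.91+51.20)/2 × 2 = 135.11
  [2→2.25]: (51.20+48.14)/2 × 0.25 = 12.4175
  [2.25→3.75]: (48.14+33.23)/2 × 1.5 = 61.0275
  [3.75→4.25]: (33.23+29.37)/2 × 0.5 = 15.65
  Sum = 224.205 mg/L·h
IV tail: 29.37/0.247 = 118.907; AUC_iv,0→∞ = 224.205 + 118.907 = 343.112 mg/L·h
Trapezoidal AUC_0→17 (oral tablet):
  [0→2]: (0.00+15.22)/2 × 2 = 15.22
  [2→4]: (15.22+9.82)/2 × 2 = 25.04
  [4→10]: (9.82+2.24)/2 × 6 = 36.18
  [10→16]: (2.24+0.51)/2 × 6 = 8.25
  [16→17]: (0.51+0.40)/2 × 1 = 0.455
  Sum = 85.145 mg/L·h
oral tablet tail: 0.40/0.247 = 1.619; AUC_ev,0→∞ = 85.145 + 1.619 = 86.764 mg/L·h
F = (AUC_ev/D_ev)/(AUC_iv/D_iv) = (86.764/100)/(343.112/100) = 0.86764/3.43112 = 0.2529

F = 0.253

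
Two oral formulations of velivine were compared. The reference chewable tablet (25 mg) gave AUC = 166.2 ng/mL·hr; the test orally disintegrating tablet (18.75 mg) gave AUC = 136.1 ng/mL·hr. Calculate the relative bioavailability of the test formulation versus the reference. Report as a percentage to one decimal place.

F_rel = 109.2%

F_rel = (AUC_test/D_test) / (AUC_ref/D_ref)
      = (136.1/18.75) / (166.2/25)
      = 7.25867 / 6.648 = 1.0919 = 109.19%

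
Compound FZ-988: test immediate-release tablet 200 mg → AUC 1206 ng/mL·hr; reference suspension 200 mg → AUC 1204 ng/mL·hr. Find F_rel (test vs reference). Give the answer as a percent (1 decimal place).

F_rel = 100.2%

F_rel = (AUC_test/D_test) / (AUC_ref/D_ref)
      = (1206/200) / (1204/200)
      = 6.03 / 6.02 = 1.0017 = 100.17%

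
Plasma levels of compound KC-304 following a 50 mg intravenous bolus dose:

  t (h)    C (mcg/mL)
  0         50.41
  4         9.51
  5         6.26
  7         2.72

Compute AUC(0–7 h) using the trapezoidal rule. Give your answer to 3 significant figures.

AUC = 137 mcg/mL·h

Trapezoidal AUC_0→7:
  [0→4]: (50.41+9.51)/2 × 4 = 119.84
  [4→5]: (9.51+6.26)/2 × 1 = 7.885
  [5→7]: (6.26+2.72)/2 × 2 = 8.98
  Sum = 136.705 mcg/mL·h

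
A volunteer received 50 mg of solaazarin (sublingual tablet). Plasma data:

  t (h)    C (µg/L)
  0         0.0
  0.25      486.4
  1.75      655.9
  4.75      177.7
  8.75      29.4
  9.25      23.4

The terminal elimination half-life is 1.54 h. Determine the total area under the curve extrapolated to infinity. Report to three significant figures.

Trapezoidal AUC_0→9.25:
  [0→0.25]: (0.0+486.4)/2 × 0.25 = 60.8
  [0.25→1.75]: (486.4+655.9)/2 × 1.5 = 856.725
  [1.75→4.75]: (655.9+177.7)/2 × 3 = 1250.4
  [4.75→8.75]: (177.7+29.4)/2 × 4 = 414.2
  [8.75→9.25]: (29.4+23.4)/2 × 0.5 = 13.2
  Sum = 2595.325 µg/L·h
k_e = ln2 / t½ = 0.693147 / 1.54 = 0.4501 h^-1
Extrapolated tail: C_last / k_e = 23.4 / 0.4501 = 51.988
AUC_0→∞ = 2595.325 + 51.988 = 2647.313 µg/L·h

AUC = 2650 µg/L·h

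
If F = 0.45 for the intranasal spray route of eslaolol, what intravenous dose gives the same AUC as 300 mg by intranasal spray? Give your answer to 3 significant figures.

D_iv = 135 mg

Systemic exposure from an extravascular dose = F × D_ev, so the equivalent IV dose is F × D_ev.
D_iv = F × D_ev = 0.45 × 300 = 135 mg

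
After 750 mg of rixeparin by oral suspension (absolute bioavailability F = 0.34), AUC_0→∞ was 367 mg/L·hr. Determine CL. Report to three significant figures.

CL = F × Dose / AUC_0→∞
   = 0.34 × 750 / 367 = 0.694823 L/hr

CL = 0.695 L/hr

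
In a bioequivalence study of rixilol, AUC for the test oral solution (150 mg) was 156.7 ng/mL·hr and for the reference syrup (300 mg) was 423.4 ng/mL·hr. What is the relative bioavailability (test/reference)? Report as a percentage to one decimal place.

F_rel = (AUC_test/D_test) / (AUC_ref/D_ref)
      = (156.7/150) / (423.4/300)
      = 1.04467 / 1.41133 = 0.7402 = 74.02%

F_rel = 74.0%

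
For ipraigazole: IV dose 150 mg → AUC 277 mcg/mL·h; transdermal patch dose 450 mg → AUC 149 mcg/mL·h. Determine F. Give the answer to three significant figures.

F = (AUC_ev / D_ev) / (AUC_iv / D_iv)
  = (149/450) / (277/150)
  = 0.331111 / 1.84667 = 0.1793

F = 0.179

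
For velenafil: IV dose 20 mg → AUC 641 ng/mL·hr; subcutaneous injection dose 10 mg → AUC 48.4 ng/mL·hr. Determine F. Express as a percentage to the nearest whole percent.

F = (AUC_ev / D_ev) / (AUC_iv / D_iv)
  = (48.4/10) / (641/20)
  = 4.84 / 32.05 = 0.1510
  = 15.10%

F = 15%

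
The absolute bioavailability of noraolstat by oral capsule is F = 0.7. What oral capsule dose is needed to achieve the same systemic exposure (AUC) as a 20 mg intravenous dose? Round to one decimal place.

D_oral = 28.6 mg

For equal systemic exposure: F × D_ev = D_iv
D_ev = D_iv / F = 20 / 0.7 = 28.5714 mg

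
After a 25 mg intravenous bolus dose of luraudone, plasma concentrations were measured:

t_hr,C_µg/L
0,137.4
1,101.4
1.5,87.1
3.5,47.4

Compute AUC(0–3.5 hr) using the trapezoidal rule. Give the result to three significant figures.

AUC = 301 µg/L·hr

Trapezoidal AUC_0→3.5:
  [0→1]: (137.4+101.4)/2 × 1 = 119.4
  [1→1.5]: (101.4+87.1)/2 × 0.5 = 47.125
  [1.5→3.5]: (87.1+47.4)/2 × 2 = 134.5
  Sum = 301.025 µg/L·hr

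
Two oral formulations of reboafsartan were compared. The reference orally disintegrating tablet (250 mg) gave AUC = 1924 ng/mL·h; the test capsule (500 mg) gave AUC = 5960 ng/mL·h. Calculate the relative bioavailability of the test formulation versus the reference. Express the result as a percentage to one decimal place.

F_rel = (AUC_test/D_test) / (AUC_ref/D_ref)
      = (5960/500) / (1924/250)
      = 11.92 / 7.696 = 1.5489 = 154.89%

F_rel = 154.9%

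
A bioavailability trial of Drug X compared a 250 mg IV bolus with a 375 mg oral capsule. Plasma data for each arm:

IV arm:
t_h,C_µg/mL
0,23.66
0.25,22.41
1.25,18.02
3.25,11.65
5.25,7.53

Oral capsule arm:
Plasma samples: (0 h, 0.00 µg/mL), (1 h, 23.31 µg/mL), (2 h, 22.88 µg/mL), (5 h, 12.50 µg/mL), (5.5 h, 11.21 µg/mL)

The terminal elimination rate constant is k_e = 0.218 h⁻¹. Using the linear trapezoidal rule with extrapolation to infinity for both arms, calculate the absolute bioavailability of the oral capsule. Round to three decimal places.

F = 0.885

Trapezoidal AUC_0→5.25 (IV):
  [0→0.25]: (23.66+22.41)/2 × 0.25 = 5.75875
  [0.25→1.25]: (22.41+18.02)/2 × 1 = 20.215
  [1.25→3.25]: (18.02+11.65)/2 × 2 = 29.67
  [3.25→5.25]: (11.65+7.53)/2 × 2 = 19.18
  Sum = 74.82375 µg/mL·h
IV tail: 7.53/0.218 = 34.541; AUC_iv,0→∞ = 74.82375 + 34.541 = 109.36475 µg/mL·h
Trapezoidal AUC_0→5.5 (oral capsule):
  [0→1]: (0.00+23.31)/2 × 1 = 11.655
  [1→2]: (23.31+22.88)/2 × 1 = 23.095
  [2→5]: (22.88+12.50)/2 × 3 = 53.07
  [5→5.5]: (12.50+11.21)/2 × 0.5 = 5.9275
  Sum = 93.7475 µg/mL·h
oral capsule tail: 11.21/0.218 = 51.422; AUC_ev,0→∞ = 93.7475 + 51.422 = 145.1695 µg/mL·h
F = (AUC_ev/D_ev)/(AUC_iv/D_iv) = (145.1695/375)/(109.36475/250) = 0.387119/0.437459 = 0.8849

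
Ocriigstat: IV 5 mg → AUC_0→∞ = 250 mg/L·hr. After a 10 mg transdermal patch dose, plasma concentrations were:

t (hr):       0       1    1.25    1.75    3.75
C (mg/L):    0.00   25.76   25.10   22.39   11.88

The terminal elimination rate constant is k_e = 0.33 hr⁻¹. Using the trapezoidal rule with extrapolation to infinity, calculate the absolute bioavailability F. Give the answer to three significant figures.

F = 0.203

Trapezoidal AUC_0→3.75 (transdermal patch):
  [0→1]: (0.00+25.76)/2 × 1 = 12.88
  [1→1.25]: (25.76+25.10)/2 × 0.25 = 6.3575
  [1.25→1.75]: (25.10+22.39)/2 × 0.5 = 11.8725
  [1.75→3.75]: (22.39+11.88)/2 × 2 = 34.27
  Sum = 65.38 mg/L·hr
Tail: C_last/k_e = 11.88/0.33 = 36.000
AUC_0→∞ (transdermal patch) = 65.38 + 36.000 = 101.38 mg/L·hr
F = (AUC_ev/D_ev)/(AUC_iv/D_iv) = (101.38/10)/(250/5) = 10.138/50 = 0.2028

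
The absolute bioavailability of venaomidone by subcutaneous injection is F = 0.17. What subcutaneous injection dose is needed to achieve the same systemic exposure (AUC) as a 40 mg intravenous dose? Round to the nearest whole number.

For equal systemic exposure: F × D_ev = D_iv
D_ev = D_iv / F = 40 / 0.17 = 235.294 mg

D_subcutaneous = 235 mg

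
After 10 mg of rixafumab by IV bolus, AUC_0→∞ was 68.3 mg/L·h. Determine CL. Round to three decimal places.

CL = 0.146 L/h

CL = Dose_iv / AUC_0→∞
   = 10 / 68.3 = 0.146413 L/h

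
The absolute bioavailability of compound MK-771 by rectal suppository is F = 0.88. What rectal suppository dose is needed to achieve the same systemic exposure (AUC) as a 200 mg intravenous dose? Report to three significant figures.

D_rectal = 227 mg

For equal systemic exposure: F × D_ev = D_iv
D_ev = D_iv / F = 200 / 0.88 = 227.273 mg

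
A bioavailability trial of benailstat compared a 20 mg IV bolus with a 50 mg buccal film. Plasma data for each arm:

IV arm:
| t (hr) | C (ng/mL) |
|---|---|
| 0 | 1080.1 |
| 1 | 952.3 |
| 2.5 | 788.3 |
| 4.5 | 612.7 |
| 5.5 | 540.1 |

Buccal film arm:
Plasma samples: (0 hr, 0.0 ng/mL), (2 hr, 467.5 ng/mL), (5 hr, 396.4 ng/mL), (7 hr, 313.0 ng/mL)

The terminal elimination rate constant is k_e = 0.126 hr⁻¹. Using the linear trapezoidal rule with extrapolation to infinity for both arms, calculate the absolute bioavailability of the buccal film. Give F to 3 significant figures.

F = 0.231

Trapezoidal AUC_0→5.5 (IV):
  [0→1]: (1080.1+952.3)/2 × 1 = 1016.2
  [1→2.5]: (952.3+788.3)/2 × 1.5 = 1305.45
  [2.5→4.5]: (788.3+612.7)/2 × 2 = 1401.0
  [4.5→5.5]: (612.7+540.1)/2 × 1 = 576.4
  Sum = 4299.05 ng/mL·hr
IV tail: 540.1/0.126 = 4286.508; AUC_iv,0→∞ = 4299.05 + 4286.508 = 8585.558 ng/mL·hr
Trapezoidal AUC_0→7 (buccal film):
  [0→2]: (0.0+467.5)/2 × 2 = 467.5
  [2→5]: (467.5+396.4)/2 × 3 = 1295.85
  [5→7]: (396.4+313.0)/2 × 2 = 709.4
  Sum = 2472.75 ng/mL·hr
buccal film tail: 313.0/0.126 = 2484.127; AUC_ev,0→∞ = 2472.75 + 2484.127 = 4956.877 ng/mL·hr
F = (AUC_ev/D_ev)/(AUC_iv/D_iv) = (4956.877/50)/(8585.558/20) = 99.13754/429.2779 = 0.2309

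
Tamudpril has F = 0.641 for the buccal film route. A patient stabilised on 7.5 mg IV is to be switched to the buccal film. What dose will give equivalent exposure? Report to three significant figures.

For equal systemic exposure: F × D_ev = D_iv
D_ev = D_iv / F = 7.5 / 0.641 = 11.7005 mg

D_buccal = 11.7 mg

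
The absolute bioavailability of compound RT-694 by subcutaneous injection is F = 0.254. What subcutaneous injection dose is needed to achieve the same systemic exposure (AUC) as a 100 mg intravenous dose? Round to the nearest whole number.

D_subcutaneous = 394 mg

For equal systemic exposure: F × D_ev = D_iv
D_ev = D_iv / F = 100 / 0.254 = 393.701 mg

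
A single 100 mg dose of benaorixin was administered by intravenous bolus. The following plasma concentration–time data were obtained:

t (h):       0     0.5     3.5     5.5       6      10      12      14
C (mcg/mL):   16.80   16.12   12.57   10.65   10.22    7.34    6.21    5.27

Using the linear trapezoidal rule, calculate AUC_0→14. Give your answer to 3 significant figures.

Trapezoidal AUC_0→14:
  [0→0.5]: (16.80+16.12)/2 × 0.5 = 8.23
  [0.5→3.5]: (16.12+12.57)/2 × 3 = 43.035
  [3.5→5.5]: (12.57+10.65)/2 × 2 = 23.22
  [5.5→6]: (10.65+10.22)/2 × 0.5 = 5.2175
  [6→10]: (10.22+7.34)/2 × 4 = 35.12
  [10→12]: (7.34+6.21)/2 × 2 = 13.55
  [12→14]: (6.21+5.27)/2 × 2 = 11.48
  Sum = 139.8525 mcg/mL·h

AUC = 140 mcg/mL·h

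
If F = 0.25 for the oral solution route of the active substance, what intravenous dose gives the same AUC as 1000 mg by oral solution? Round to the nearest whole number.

Systemic exposure from an extravascular dose = F × D_ev, so the equivalent IV dose is F × D_ev.
D_iv = F × D_ev = 0.25 × 1000 = 250 mg

D_iv = 250 mg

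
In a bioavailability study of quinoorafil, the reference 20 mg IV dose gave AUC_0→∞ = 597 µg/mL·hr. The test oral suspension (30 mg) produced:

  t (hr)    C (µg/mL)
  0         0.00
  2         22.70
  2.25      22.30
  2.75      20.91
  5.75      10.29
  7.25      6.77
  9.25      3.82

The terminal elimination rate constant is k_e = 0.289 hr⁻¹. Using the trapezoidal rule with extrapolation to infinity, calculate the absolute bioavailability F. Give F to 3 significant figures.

Trapezoidal AUC_0→9.25 (oral suspension):
  [0→2]: (0.00+22.70)/2 × 2 = 22.7
  [2→2.25]: (22.70+22.30)/2 × 0.25 = 5.625
  [2.25→2.75]: (22.30+20.91)/2 × 0.5 = 10.8025
  [2.75→5.75]: (20.91+10.29)/2 × 3 = 46.8
  [5.75→7.25]: (10.29+6.77)/2 × 1.5 = 12.795
  [7.25→9.25]: (6.77+3.82)/2 × 2 = 10.59
  Sum = 109.3125 µg/mL·hr
Tail: C_last/k_e = 3.82/0.289 = 13.218
AUC_0→∞ (oral suspension) = 109.3125 + 13.218 = 122.5305 µg/mL·hr
F = (AUC_ev/D_ev)/(AUC_iv/D_iv) = (122.5305/30)/(597/20) = 4.08435/29.85 = 0.1368

F = 0.137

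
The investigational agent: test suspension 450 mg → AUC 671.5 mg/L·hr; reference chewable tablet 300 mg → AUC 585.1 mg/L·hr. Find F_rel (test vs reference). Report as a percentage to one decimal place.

F_rel = (AUC_test/D_test) / (AUC_ref/D_ref)
      = (671.5/450) / (585.1/300)
      = 1.49222 / 1.95033 = 0.7651 = 76.51%

F_rel = 76.5%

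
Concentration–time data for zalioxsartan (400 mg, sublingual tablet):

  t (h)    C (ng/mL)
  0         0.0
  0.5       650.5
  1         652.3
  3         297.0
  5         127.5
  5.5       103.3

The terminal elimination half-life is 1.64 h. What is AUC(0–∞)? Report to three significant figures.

Trapezoidal AUC_0→5.5:
  [0→0.5]: (0.0+650.5)/2 × 0.5 = 162.625
  [0.5→1]: (650.5+652.3)/2 × 0.5 = 325.7
  [1→3]: (652.3+297.0)/2 × 2 = 949.3
  [3→5]: (297.0+127.5)/2 × 2 = 424.5
  [5→5.5]: (127.5+103.3)/2 × 0.5 = 57.7
  Sum = 1919.825 ng/mL·h
k_e = ln2 / t½ = 0.693147 / 1.64 = 0.4227 h^-1
Extrapolated tail: C_last / k_e = 103.3 / 0.4227 = 244.381
AUC_0→∞ = 1919.825 + 244.381 = 2164.206 ng/mL·h

AUC = 2160 ng/mL·h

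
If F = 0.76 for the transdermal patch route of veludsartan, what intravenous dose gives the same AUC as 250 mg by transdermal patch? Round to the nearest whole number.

D_iv = 190 mg

Systemic exposure from an extravascular dose = F × D_ev, so the equivalent IV dose is F × D_ev.
D_iv = F × D_ev = 0.76 × 250 = 190 mg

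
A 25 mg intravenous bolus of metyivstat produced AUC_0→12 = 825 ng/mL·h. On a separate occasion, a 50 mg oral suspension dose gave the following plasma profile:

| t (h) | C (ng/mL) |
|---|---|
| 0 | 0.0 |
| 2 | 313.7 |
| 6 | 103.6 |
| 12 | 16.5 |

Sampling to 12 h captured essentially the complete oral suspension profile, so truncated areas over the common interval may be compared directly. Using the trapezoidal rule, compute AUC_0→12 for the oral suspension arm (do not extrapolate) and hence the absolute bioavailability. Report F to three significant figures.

Trapezoidal AUC_0→12 (oral suspension):
  [0→2]: (0.0+313.7)/2 × 2 = 313.7
  [2→6]: (313.7+103.6)/2 × 4 = 834.6
  [6→12]: (103.6+16.5)/2 × 6 = 360.3
  Sum = 1508.6 ng/mL·h
F = (AUC_ev/D_ev)/(AUC_iv/D_iv) = (1508.6/50)/(825/25) = 30.172/33 = 0.9143

F = 0.914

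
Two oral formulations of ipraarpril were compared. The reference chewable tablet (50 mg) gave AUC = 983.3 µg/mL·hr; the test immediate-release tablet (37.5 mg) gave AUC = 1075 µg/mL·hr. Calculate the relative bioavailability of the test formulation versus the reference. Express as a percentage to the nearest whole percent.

F_rel = 146%

F_rel = (AUC_test/D_test) / (AUC_ref/D_ref)
      = (1075/37.5) / (983.3/50)
      = 28.6667 / 19.666 = 1.4577 = 145.77%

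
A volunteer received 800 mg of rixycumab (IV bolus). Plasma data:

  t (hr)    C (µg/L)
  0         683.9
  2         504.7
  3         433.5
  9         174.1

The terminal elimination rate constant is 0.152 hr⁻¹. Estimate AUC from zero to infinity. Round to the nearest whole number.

Trapezoidal AUC_0→9:
  [0→2]: (683.9+504.7)/2 × 2 = 1188.6
  [2→3]: (504.7+433.5)/2 × 1 = 469.1
  [3→9]: (433.5+174.1)/2 × 6 = 1822.8
  Sum = 3480.5 µg/L·hr
Extrapolated tail: C_last / k_e = 174.1 / 0.152 = 1145.395
AUC_0→∞ = 3480.5 + 1145.395 = 4625.895 µg/L·hr

AUC = 4626 µg/L·hr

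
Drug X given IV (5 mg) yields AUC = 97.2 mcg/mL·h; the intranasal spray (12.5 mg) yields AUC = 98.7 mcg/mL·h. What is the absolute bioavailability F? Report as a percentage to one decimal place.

F = (AUC_ev / D_ev) / (AUC_iv / D_iv)
  = (98.7/12.5) / (97.2/5)
  = 7.896 / 19.44 = 0.4062
  = 40.62%

F = 40.6%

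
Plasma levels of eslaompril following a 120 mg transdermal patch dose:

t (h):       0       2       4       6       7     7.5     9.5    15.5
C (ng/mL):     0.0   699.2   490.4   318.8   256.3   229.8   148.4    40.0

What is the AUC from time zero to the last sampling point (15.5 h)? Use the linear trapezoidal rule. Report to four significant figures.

AUC = 4050 ng/mL·h

Trapezoidal AUC_0→15.5:
  [0→2]: (0.0+699.2)/2 × 2 = 699.2
  [2→4]: (699.2+490.4)/2 × 2 = 1189.6
  [4→6]: (490.4+318.8)/2 × 2 = 809.2
  [6→7]: (318.8+256.3)/2 × 1 = 287.55
  [7→7.5]: (256.3+229.8)/2 × 0.5 = 121.525
  [7.5→9.5]: (229.8+148.4)/2 × 2 = 378.2
  [9.5→15.5]: (148.4+40.0)/2 × 6 = 565.2
  Sum = 4050.475 ng/mL·h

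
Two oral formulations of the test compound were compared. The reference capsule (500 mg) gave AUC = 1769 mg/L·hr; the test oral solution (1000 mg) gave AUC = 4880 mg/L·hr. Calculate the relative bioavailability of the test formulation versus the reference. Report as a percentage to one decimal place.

F_rel = (AUC_test/D_test) / (AUC_ref/D_ref)
      = (4880/1000) / (1769/500)
      = 4.88 / 3.538 = 1.3793 = 137.93%

F_rel = 137.9%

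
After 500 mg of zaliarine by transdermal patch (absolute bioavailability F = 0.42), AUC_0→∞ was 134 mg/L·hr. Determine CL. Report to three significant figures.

CL = 1.57 L/hr

CL = F × Dose / AUC_0→∞
   = 0.42 × 500 / 134 = 1.56716 L/hr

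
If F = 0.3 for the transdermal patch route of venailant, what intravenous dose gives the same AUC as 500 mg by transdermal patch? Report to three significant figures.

D_iv = 150 mg

Systemic exposure from an extravascular dose = F × D_ev, so the equivalent IV dose is F × D_ev.
D_iv = F × D_ev = 0.3 × 500 = 150 mg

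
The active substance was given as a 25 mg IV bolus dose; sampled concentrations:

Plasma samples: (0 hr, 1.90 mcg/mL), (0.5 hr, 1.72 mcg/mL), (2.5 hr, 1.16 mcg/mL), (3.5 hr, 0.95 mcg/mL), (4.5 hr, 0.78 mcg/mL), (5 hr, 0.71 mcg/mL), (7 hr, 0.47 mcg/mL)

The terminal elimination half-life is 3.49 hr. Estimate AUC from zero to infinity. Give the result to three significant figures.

Trapezoidal AUC_0→7:
  [0→0.5]: (1.90+1.72)/2 × 0.5 = 0.905
  [0.5→2.5]: (1.72+1.16)/2 × 2 = 2.88
  [2.5→3.5]: (1.16+0.95)/2 × 1 = 1.055
  [3.5→4.5]: (0.95+0.78)/2 × 1 = 0.865
  [4.5→5]: (0.78+0.71)/2 × 0.5 = 0.3725
  [5→7]: (0.71+0.47)/2 × 2 = 1.18
  Sum = 7.2575 mcg/mL·hr
k_e = ln2 / t½ = 0.693147 / 3.49 = 0.1986 hr^-1
Extrapolated tail: C_last / k_e = 0.47 / 0.1986 = 2.367
AUC_0→∞ = 7.2575 + 2.367 = 9.6245 mcg/mL·hr

AUC = 9.62 mcg/mL·hr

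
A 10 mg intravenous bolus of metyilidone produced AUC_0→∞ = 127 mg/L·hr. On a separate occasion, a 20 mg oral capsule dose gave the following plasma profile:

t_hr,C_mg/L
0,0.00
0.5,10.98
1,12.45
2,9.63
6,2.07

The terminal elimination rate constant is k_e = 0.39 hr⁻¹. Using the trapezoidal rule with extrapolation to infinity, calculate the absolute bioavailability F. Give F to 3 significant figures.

F = 0.190

Trapezoidal AUC_0→6 (oral capsule):
  [0→0.5]: (0.00+10.98)/2 × 0.5 = 2.745
  [0.5→1]: (10.98+12.45)/2 × 0.5 = 5.8575
  [1→2]: (12.45+9.63)/2 × 1 = 11.04
  [2→6]: (9.63+2.07)/2 × 4 = 23.4
  Sum = 43.0425 mg/L·hr
Tail: C_last/k_e = 2.07/0.39 = 5.308
AUC_0→∞ (oral capsule) = 43.0425 + 5.308 = 48.3505 mg/L·hr
F = (AUC_ev/D_ev)/(AUC_iv/D_iv) = (48.3505/20)/(127/10) = 2.417525/12.7 = 0.1904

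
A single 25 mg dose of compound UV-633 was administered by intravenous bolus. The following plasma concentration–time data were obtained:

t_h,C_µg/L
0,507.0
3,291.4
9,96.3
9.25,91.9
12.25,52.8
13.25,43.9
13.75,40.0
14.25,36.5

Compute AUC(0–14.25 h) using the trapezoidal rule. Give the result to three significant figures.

AUC = 2690 µg/L·h

Trapezoidal AUC_0→14.25:
  [0→3]: (507.0+291.4)/2 × 3 = 1197.6
  [3→9]: (291.4+96.3)/2 × 6 = 1163.1
  [9→9.25]: (96.3+91.9)/2 × 0.25 = 23.525
  [9.25→12.25]: (91.9+52.8)/2 × 3 = 217.05
  [12.25→13.25]: (52.8+43.9)/2 × 1 = 48.35
  [13.25→13.75]: (43.9+40.0)/2 × 0.5 = 20.975
  [13.75→14.25]: (40.0+36.5)/2 × 0.5 = 19.125
  Sum = 2689.725 µg/L·h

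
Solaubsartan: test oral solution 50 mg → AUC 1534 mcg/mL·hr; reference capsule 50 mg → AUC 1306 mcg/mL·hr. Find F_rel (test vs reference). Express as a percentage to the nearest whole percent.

F_rel = (AUC_test/D_test) / (AUC_ref/D_ref)
      = (1534/50) / (1306/50)
      = 30.68 / 26.12 = 1.1746 = 117.46%

F_rel = 117%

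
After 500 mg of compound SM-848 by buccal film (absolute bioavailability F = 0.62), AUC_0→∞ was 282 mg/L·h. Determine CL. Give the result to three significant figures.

CL = 1.10 L/h

CL = F × Dose / AUC_0→∞
   = 0.62 × 500 / 282 = 1.09929 L/h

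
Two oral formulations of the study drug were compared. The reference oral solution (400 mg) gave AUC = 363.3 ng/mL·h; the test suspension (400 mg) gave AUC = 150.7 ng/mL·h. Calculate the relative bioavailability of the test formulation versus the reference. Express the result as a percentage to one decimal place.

F_rel = 41.5%

F_rel = (AUC_test/D_test) / (AUC_ref/D_ref)
      = (150.7/400) / (363.3/400)
      = 0.37675 / 0.90825 = 0.4148 = 41.48%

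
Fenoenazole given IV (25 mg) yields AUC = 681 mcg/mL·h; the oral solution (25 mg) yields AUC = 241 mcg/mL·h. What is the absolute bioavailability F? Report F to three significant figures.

F = 0.354

F = (AUC_ev / D_ev) / (AUC_iv / D_iv)
  = (241/25) / (681/25)
  = 9.64 / 27.24 = 0.3539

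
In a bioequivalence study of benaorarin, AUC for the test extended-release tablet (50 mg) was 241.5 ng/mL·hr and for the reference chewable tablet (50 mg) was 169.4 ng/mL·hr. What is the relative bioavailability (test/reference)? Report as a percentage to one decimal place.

F_rel = 142.6%

F_rel = (AUC_test/D_test) / (AUC_ref/D_ref)
      = (241.5/50) / (169.4/50)
      = 4.83 / 3.388 = 1.4256 = 142.56%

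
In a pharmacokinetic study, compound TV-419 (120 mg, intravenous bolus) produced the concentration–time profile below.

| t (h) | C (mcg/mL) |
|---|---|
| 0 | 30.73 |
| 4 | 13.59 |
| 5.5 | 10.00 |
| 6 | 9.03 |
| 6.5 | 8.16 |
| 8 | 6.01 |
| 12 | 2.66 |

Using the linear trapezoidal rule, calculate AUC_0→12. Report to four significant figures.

Trapezoidal AUC_0→12:
  [0→4]: (30.73+13.59)/2 × 4 = 88.64
  [4→5.5]: (13.59+10.00)/2 × 1.5 = 17.6925
  [5.5→6]: (10.00+9.03)/2 × 0.5 = 4.7575
  [6→6.5]: (9.03+8.16)/2 × 0.5 = 4.2975
  [6.5→8]: (8.16+6.01)/2 × 1.5 = 10.6275
  [8→12]: (6.01+2.66)/2 × 4 = 17.34
  Sum = 143.355 mcg/mL·h

AUC = 143.4 mcg/mL·h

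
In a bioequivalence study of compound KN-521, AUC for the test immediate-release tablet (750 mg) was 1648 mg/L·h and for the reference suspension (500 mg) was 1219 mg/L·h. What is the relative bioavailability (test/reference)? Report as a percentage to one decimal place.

F_rel = 90.1%

F_rel = (AUC_test/D_test) / (AUC_ref/D_ref)
      = (1648/750) / (1219/500)
      = 2.19733 / 2.438 = 0.9013 = 90.13%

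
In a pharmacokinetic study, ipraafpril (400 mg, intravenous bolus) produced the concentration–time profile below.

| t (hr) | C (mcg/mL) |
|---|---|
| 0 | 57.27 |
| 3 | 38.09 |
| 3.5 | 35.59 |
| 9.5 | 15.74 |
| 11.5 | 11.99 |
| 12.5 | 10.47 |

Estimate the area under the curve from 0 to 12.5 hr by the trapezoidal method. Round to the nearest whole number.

Trapezoidal AUC_0→12.5:
  [0→3]: (57.27+38.09)/2 × 3 = 143.04
  [3→3.5]: (38.09+35.59)/2 × 0.5 = 18.42
  [3.5→9.5]: (35.59+15.74)/2 × 6 = 153.99
  [9.5→11.5]: (15.74+11.99)/2 × 2 = 27.73
  [11.5→12.5]: (11.99+10.47)/2 × 1 = 11.23
  Sum = 354.41 mcg/mL·hr

AUC = 354 mcg/mL·hr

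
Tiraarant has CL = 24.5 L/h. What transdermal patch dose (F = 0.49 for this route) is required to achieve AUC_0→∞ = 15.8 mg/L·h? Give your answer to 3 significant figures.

Dose = CL × AUC_0→∞ / F
     = 24.5 × 15.8 / 0.49 = 790 mg

Dose = 790 mg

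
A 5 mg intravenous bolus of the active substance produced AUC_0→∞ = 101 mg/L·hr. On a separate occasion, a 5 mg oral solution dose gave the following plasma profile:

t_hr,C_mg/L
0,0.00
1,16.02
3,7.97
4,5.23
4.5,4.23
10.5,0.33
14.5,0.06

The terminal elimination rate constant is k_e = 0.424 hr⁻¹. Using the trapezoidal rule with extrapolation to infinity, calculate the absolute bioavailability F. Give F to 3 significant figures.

F = 0.550

Trapezoidal AUC_0→14.5 (oral solution):
  [0→1]: (0.00+16.02)/2 × 1 = 8.01
  [1→3]: (16.02+7.97)/2 × 2 = 23.99
  [3→4]: (7.97+5.23)/2 × 1 = 6.6
  [4→4.5]: (5.23+4.23)/2 × 0.5 = 2.365
  [4.5→10.5]: (4.23+0.33)/2 × 6 = 13.68
  [10.5→14.5]: (0.33+0.06)/2 × 4 = 0.78
  Sum = 55.425 mg/L·hr
Tail: C_last/k_e = 0.06/0.424 = 0.142
AUC_0→∞ (oral solution) = 55.425 + 0.142 = 55.567 mg/L·hr
F = (AUC_ev/D_ev)/(AUC_iv/D_iv) = (55.567/5)/(101/5) = 11.1134/20.2 = 0.5502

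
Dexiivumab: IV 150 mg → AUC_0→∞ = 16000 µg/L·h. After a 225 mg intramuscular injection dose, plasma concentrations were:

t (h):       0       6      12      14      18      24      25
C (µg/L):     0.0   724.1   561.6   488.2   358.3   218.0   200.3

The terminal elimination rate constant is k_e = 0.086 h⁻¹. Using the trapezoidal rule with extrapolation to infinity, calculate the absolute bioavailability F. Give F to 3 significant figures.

Trapezoidal AUC_0→25 (intramuscular injection):
  [0→6]: (0.0+724.1)/2 × 6 = 2172.3
  [6→12]: (724.1+561.6)/2 × 6 = 3857.1
  [12→14]: (561.6+488.2)/2 × 2 = 1049.8
  [14→18]: (488.2+358.3)/2 × 4 = 1693.0
  [18→24]: (358.3+218.0)/2 × 6 = 1728.9
  [24→25]: (218.0+200.3)/2 × 1 = 209.15
  Sum = 10710.25 µg/L·h
Tail: C_last/k_e = 200.3/0.086 = 2329.070
AUC_0→∞ (intramuscular injection) = 10710.25 + 2329.070 = 13039.32 µg/L·h
F = (AUC_ev/D_ev)/(AUC_iv/D_iv) = (13039.32/225)/(16000/150) = 57.9525/106.667 = 0.5433

F = 0.543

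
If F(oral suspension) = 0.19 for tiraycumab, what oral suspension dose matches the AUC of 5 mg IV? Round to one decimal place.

For equal systemic exposure: F × D_ev = D_iv
D_ev = D_iv / F = 5 / 0.19 = 26.3158 mg

D_oral = 26.3 mg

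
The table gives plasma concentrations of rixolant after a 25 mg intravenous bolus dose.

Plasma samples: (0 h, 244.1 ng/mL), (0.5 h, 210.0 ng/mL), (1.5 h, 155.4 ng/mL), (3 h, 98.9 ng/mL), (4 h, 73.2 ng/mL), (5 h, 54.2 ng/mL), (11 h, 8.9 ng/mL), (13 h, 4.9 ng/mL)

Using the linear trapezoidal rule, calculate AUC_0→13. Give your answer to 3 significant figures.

AUC = 840 ng/mL·h

Trapezoidal AUC_0→13:
  [0→0.5]: (244.1+210.0)/2 × 0.5 = 113.525
  [0.5→1.5]: (210.0+155.4)/2 × 1 = 182.7
  [1.5→3]: (155.4+98.9)/2 × 1.5 = 190.725
  [3→4]: (98.9+73.2)/2 × 1 = 86.05
  [4→5]: (73.2+54.2)/2 × 1 = 63.7
  [5→11]: (54.2+8.9)/2 × 6 = 189.3
  [11→13]: (8.9+4.9)/2 × 2 = 13.8
  Sum = 839.8 ng/mL·h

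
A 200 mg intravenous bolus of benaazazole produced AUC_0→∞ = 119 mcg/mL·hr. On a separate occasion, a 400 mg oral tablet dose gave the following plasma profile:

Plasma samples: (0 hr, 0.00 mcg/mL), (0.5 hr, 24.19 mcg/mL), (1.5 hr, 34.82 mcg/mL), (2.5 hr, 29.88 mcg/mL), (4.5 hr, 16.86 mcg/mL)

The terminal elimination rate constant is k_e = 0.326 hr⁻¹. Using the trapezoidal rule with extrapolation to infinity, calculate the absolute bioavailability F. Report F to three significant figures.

F = 0.699

Trapezoidal AUC_0→4.5 (oral tablet):
  [0→0.5]: (0.00+24.19)/2 × 0.5 = 6.0475
  [0.5→1.5]: (24.19+34.82)/2 × 1 = 29.505
  [1.5→2.5]: (34.82+29.88)/2 × 1 = 32.35
  [2.5→4.5]: (29.88+16.86)/2 × 2 = 46.74
  Sum = 114.6425 mcg/mL·hr
Tail: C_last/k_e = 16.86/0.326 = 51.718
AUC_0→∞ (oral tablet) = 114.6425 + 51.718 = 166.3605 mcg/mL·hr
F = (AUC_ev/D_ev)/(AUC_iv/D_iv) = (166.3605/400)/(119/200) = 0.41590125/0.595 = 0.6990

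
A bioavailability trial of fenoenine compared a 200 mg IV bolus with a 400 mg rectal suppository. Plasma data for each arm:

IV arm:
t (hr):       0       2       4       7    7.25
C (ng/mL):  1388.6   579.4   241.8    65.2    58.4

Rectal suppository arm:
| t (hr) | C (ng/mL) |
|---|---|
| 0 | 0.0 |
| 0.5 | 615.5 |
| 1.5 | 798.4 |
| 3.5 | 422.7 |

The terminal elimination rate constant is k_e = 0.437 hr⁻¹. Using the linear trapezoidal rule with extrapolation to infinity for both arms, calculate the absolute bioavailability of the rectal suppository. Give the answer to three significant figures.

F = 0.449

Trapezoidal AUC_0→7.25 (IV):
  [0→2]: (1388.6+579.4)/2 × 2 = 1968.0
  [2→4]: (579.4+241.8)/2 × 2 = 821.2
  [4→7]: (241.8+65.2)/2 × 3 = 460.5
  [7→7.25]: (65.2+58.4)/2 × 0.25 = 15.45
  Sum = 3265.15 ng/mL·hr
IV tail: 58.4/0.437 = 133.638; AUC_iv,0→∞ = 3265.15 + 133.638 = 3398.788 ng/mL·hr
Trapezoidal AUC_0→3.5 (rectal suppository):
  [0→0.5]: (0.0+615.5)/2 × 0.5 = 153.875
  [0.5→1.5]: (615.5+798.4)/2 × 1 = 706.95
  [1.5→3.5]: (798.4+422.7)/2 × 2 = 1221.1
  Sum = 2081.925 ng/mL·hr
rectal suppository tail: 422.7/0.437 = 967.277; AUC_ev,0→∞ = 2081.925 + 967.277 = 3049.202 ng/mL·hr
F = (AUC_ev/D_ev)/(AUC_iv/D_iv) = (3049.202/400)/(3398.788/200) = 7.623005/16.99394 = 0.4486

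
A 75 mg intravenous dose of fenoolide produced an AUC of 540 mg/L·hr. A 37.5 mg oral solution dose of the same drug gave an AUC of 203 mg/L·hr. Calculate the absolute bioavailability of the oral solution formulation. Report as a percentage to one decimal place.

F = 75.2%

F = (AUC_ev / D_ev) / (AUC_iv / D_iv)
  = (203/37.5) / (540/75)
  = 5.41333 / 7.2 = 0.7519
  = 75.19%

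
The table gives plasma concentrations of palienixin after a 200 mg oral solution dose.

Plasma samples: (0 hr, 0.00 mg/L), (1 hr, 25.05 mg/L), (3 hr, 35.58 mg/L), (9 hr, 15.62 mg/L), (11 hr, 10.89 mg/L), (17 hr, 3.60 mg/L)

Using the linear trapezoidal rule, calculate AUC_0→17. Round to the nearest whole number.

AUC = 297 mg/L·hr

Trapezoidal AUC_0→17:
  [0→1]: (0.00+25.05)/2 × 1 = 12.525
  [1→3]: (25.05+35.58)/2 × 2 = 60.63
  [3→9]: (35.58+15.62)/2 × 6 = 153.6
  [9→11]: (15.62+10.89)/2 × 2 = 26.51
  [11→17]: (10.89+3.60)/2 × 6 = 43.47
  Sum = 296.735 mg/L·hr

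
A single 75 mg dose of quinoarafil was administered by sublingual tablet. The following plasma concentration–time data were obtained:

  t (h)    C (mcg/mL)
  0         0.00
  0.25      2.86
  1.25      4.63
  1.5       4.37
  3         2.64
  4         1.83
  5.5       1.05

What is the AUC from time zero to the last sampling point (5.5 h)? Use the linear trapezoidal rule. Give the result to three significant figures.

AUC = 14.9 mcg/mL·h

Trapezoidal AUC_0→5.5:
  [0→0.25]: (0.00+2.86)/2 × 0.25 = 0.3575
  [0.25→1.25]: (2.86+4.63)/2 × 1 = 3.745
  [1.25→1.5]: (4.63+4.37)/2 × 0.25 = 1.125
  [1.5→3]: (4.37+2.64)/2 × 1.5 = 5.2575
  [3→4]: (2.64+1.83)/2 × 1 = 2.235
  [4→5.5]: (1.83+1.05)/2 × 1.5 = 2.16
  Sum = 14.88 mcg/mL·h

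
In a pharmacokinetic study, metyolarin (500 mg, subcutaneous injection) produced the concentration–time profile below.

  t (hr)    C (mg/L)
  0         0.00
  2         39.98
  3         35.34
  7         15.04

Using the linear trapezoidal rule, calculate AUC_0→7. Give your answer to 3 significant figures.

Trapezoidal AUC_0→7:
  [0→2]: (0.00+39.98)/2 × 2 = 39.98
  [2→3]: (39.98+35.34)/2 × 1 = 37.66
  [3→7]: (35.34+15.04)/2 × 4 = 100.76
  Sum = 178.4 mg/L·hr

AUC = 178 mg/L·hr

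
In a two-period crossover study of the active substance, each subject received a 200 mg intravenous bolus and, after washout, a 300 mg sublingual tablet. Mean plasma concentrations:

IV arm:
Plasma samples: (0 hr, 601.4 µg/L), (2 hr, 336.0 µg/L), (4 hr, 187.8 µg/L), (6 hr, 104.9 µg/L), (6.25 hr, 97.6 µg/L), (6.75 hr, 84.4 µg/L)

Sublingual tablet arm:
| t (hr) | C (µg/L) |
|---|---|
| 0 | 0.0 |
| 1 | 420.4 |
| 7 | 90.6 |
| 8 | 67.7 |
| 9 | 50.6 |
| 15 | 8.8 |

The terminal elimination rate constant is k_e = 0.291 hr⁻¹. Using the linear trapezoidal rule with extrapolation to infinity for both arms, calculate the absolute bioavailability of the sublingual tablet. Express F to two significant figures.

Trapezoidal AUC_0→6.75 (IV):
  [0→2]: (601.4+336.0)/2 × 2 = 937.4
  [2→4]: (336.0+187.8)/2 × 2 = 523.8
  [4→6]: (187.8+104.9)/2 × 2 = 292.7
  [6→6.25]: (104.9+97.6)/2 × 0.25 = 25.3125
  [6.25→6.75]: (97.6+84.4)/2 × 0.5 = 45.5
  Sum = 1824.7125 µg/L·hr
IV tail: 84.4/0.291 = 290.034; AUC_iv,0→∞ = 1824.7125 + 290.034 = 2114.7465 µg/L·hr
Trapezoidal AUC_0→15 (sublingual tablet):
  [0→1]: (0.0+420.4)/2 × 1 = 210.2
  [1→7]: (420.4+90.6)/2 × 6 = 1533.0
  [7→8]: (90.6+67.7)/2 × 1 = 79.15
  [8→9]: (67.7+50.6)/2 × 1 = 59.15
  [9→15]: (50.6+8.8)/2 × 6 = 178.2
  Sum = 2059.7 µg/L·hr
sublingual tablet tail: 8.8/0.291 = 30.241; AUC_ev,0→∞ = 2059.7 + 30.241 = 2089.941 µg/L·hr
F = (AUC_ev/D_ev)/(AUC_iv/D_iv) = (2089.941/300)/(2114.7465/200) = 6.96647/10.5737 = 0.6588

F = 0.66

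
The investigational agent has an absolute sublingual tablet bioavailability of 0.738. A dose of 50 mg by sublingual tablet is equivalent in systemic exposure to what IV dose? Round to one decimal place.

Systemic exposure from an extravascular dose = F × D_ev, so the equivalent IV dose is F × D_ev.
D_iv = F × D_ev = 0.738 × 50 = 36.9 mg

D_iv = 36.9 mg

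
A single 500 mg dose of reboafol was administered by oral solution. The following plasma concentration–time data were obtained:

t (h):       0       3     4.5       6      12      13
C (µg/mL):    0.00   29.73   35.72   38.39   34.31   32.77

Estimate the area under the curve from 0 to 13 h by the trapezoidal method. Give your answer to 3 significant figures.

AUC = 401 µg/mL·h

Trapezoidal AUC_0→13:
  [0→3]: (0.00+29.73)/2 × 3 = 44.595
  [3→4.5]: (29.73+35.72)/2 × 1.5 = 49.0875
  [4.5→6]: (35.72+38.39)/2 × 1.5 = 55.5825
  [6→12]: (38.39+34.31)/2 × 6 = 218.1
  [12→13]: (34.31+32.77)/2 × 1 = 33.54
  Sum = 400.905 µg/mL·h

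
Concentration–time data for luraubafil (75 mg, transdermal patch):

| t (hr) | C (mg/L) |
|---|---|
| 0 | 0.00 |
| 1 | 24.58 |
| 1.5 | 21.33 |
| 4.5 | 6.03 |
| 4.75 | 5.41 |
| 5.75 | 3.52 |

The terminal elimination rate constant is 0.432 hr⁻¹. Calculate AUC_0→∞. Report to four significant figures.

Trapezoidal AUC_0→5.75:
  [0→1]: (0.00+24.58)/2 × 1 = 12.29
  [1→1.5]: (24.58+21.33)/2 × 0.5 = 11.4775
  [1.5→4.5]: (21.33+6.03)/2 × 3 = 41.04
  [4.5→4.75]: (6.03+5.41)/2 × 0.25 = 1.43
  [4.75→5.75]: (5.41+3.52)/2 × 1 = 4.465
  Sum = 70.7025 mg/L·hr
Extrapolated tail: C_last / k_e = 3.52 / 0.432 = 8.148
AUC_0→∞ = 70.7025 + 8.148 = 78.8505 mg/L·hr

AUC = 78.85 mg/L·hr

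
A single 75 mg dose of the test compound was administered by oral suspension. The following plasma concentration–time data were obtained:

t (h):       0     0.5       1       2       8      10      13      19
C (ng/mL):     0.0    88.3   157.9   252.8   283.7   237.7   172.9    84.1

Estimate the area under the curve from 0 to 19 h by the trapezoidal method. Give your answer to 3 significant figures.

Trapezoidal AUC_0→19:
  [0→0.5]: (0.0+88.3)/2 × 0.5 = 22.075
  [0.5→1]: (88.3+157.9)/2 × 0.5 = 61.55
  [1→2]: (157.9+252.8)/2 × 1 = 205.35
  [2→8]: (252.8+283.7)/2 × 6 = 1609.5
  [8→10]: (283.7+237.7)/2 × 2 = 521.4
  [10→13]: (237.7+172.9)/2 × 3 = 615.9
  [13→19]: (172.9+84.1)/2 × 6 = 771.0
  Sum = 3806.775 ng/mL·h

AUC = 3810 ng/mL·h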